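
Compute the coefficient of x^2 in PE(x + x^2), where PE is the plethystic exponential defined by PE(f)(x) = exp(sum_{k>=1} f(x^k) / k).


With f(x) = x + x^2, the exponent is sum_{k>=1} (x^k + x^(2k)) / k = -ln(1 - x) - ln(1 - x^2). Exponentiating:
PE(x + x^2) = 1 / ((1 - x)(1 - x^2)).
This is the generating function for partitions of n into parts of size 1 or 2. The number of 2's can be any j in 0..1, and the rest are 1's, so
[x^2] = floor(2/2) + 1 = 2.

2


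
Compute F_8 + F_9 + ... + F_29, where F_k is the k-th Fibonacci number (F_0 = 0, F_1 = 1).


Use the identity sum_{k=0}^{N} F_k = F_{N+2} - 1 (which follows from F_{k+2} - F_{k+1} = F_k). Then
sum_{k=8}^{29} F_k = (F_{31} - 1) - (F_{9} - 1) = F_{31} - F_{9}.
Computing: F_{31} = 1346269, F_{9} = 34, so
Sum = 1346269 - 34 = 1346235.

1346235


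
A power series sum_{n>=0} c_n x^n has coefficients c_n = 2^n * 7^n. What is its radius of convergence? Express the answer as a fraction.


By the root test (Cauchy-Hadamard), the radius is R = 1 / limsup_n |c_n|^(1/n).
Here |c_n|^(1/n) = (2^n * 7^n)^(1/n) = 2 * 7 = 14 for all n.
So R = 1/14 = 1/14.

1/14


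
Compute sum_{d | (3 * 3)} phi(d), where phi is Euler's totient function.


First, 3 * 3 = 9. One classical identity is sum_{d | n} phi(d) = n (each k in [1, n] has a unique gcd with n, and among the k's with gcd(k, n) = n/d there are phi(d) of them). So the sum equals 9. We also verify directly:
Divisors of 9: 1, 3, 9.
phi values: 1, 2, 6.
Sum = 9.

9


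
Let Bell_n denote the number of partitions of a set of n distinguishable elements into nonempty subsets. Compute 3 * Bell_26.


Bell_26 can be computed from the Bell triangle or from Dobinski's identity Bell_n = (1/e) * sum_{k>=0} k^n / k!.
Computing Bell_26 = 49631246523618756274.
Then 3 * 49631246523618756274 = 148893739570856268822.

148893739570856268822


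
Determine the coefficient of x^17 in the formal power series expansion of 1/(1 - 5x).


The geometric series identity gives 1/(1 - c x) = sum_{k>=0} c^k x^k, so the coefficient of x^k is c^k.
Here c = 5 and k = 17.
Computing: 5^17 = 762939453125

762939453125


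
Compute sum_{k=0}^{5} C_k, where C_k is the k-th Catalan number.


C_0 through C_5: 1, 1, 2, 5, 14, 42
Sum = 1 + 1 + 2 + 5 + 14 + 42
= 65

65


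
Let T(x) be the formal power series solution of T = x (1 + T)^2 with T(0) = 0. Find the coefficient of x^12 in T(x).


Apply the Lagrange inversion formula: if T = x * phi(T) with phi(t) = (1 + t)^2, then [x^n] T = (1/n) [t^(n-1)] phi(t)^n = (1/n) [t^(n-1)] (1 + t)^(2n) = (1/n) C(2n, n-1).
Using the identity C(2n, n-1) = C(2n, n) * n / (n+1), the unscaled factor equals C(2n, n) / (n+1) = C_n, the n-th Catalan number.
For n = 12: C_12 = C(24, 12) / 13 = 2704156/13 = 208012 = 208012.

208012


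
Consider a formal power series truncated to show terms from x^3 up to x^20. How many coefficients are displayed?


From x^3 to x^20 inclusive, the count is 20 - 3 + 1 = 18.

18


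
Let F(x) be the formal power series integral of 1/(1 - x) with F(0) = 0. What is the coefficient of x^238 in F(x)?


1/(1 - x) = sum_{k>=0} x^k. Integrating termwise and using F(0) = 0 gives
F(x) = sum_{k>=0} x^(k+1) / (k+1) = sum_{m>=1} x^m / m = -ln(1 - x).
So the coefficient of x^238 is 1/238 = 1/238.

1/238


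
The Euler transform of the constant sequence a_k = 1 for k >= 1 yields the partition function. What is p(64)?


The Euler transform converts the sequence a_k = 1 into the number of integer partitions.
Using the recurrence or dynamic programming:
p(64) = 1741630

1741630


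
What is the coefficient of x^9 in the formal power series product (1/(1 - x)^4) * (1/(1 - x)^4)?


Combine the factors: (1/(1 - x)^4) * (1/(1 - x)^4) = 1/(1 - x)^8.
Then use 1/(1 - x)^r = sum_{k>=0} C(k + r - 1, r - 1) x^k with r = 8 and k = 9:
C(16, 7) = 11440.

11440


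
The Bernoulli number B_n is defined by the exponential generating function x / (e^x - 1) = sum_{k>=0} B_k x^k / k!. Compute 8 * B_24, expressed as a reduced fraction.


Bernoulli numbers can also be computed recursively via B_0 = 1 and sum_{j=0}^{m} C(m+1, j) B_j = 0 for m >= 1. Odd-index Bernoulli numbers vanish for k >= 3.
Computing B_24 = -236364091/2730, so 8 * B_24 = 8 * -236364091/2730 = -945456364/1365.

-945456364/1365


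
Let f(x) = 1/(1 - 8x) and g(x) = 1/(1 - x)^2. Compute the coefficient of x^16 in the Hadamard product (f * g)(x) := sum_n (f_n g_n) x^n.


f has coefficients f_k = 8^k. For g = 1/(1 - x)^2 the coefficient is g_k = C(k + 1, 1) = k + 1. The Hadamard coefficient is (f * g)_k = 8^k * (k + 1).
For k = 16: 8^16 * 17 = 281474976710656 * 17 = 4785074604081152.

4785074604081152


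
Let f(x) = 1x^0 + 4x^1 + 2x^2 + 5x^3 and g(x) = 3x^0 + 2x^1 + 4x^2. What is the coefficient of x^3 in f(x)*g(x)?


Cauchy product at x^3:
4*4 + 2*2 + 5*3
= 35

35


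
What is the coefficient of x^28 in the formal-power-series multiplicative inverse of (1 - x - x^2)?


Let the inverse be f(x) = sum_{k>=0} a_k x^k. From f(x) * (1 - x - x^2) = 1 and matching coefficients:
 x^0: a_0 = 1.
 x^1: a_1 - a_0 = 0, so a_1 = 1.
 x^k (k >= 2): a_k - a_{k-1} - a_{k-2} = 0, i.e. a_k = a_{k-1} + a_{k-2}.
This is the Fibonacci-type recurrence shifted so that a_0 = a_1 = 1.
Iterating: a_0=1, a_1=1, a_2=2, a_3=3, a_4=5, a_5=8, a_6=13, a_7=21, a_8=34, a_9=55, ...
a_28 = 514229.

514229


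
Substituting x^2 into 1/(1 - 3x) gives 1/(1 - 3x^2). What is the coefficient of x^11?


Since 1/(1 - 3x^2) only has even powers of x,
the coefficient of x^11 (odd) is 0.

0


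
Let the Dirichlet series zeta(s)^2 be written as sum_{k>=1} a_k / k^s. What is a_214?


The Dirichlet convolution of the constant function 1 with itself gives (1 * 1)(k) = sum_{d | k} 1 = d(k), the number of positive divisors of k.
Since zeta(s) = sum_{k>=1} 1/k^s, we have zeta(s)^2 = sum_{k>=1} d(k)/k^s, so a_k = d(k).
For k = 214: the divisors are 1, 2, 107, 214.
Count = 4.

4


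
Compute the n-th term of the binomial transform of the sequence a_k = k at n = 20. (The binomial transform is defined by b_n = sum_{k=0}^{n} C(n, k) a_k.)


With a_k = k, b_n = sum_{k=0}^{n} C(n, k) k. Using k * C(n, k) = n * C(n-1, k-1) gives b_n = n * sum_{k>=1} C(n-1, k-1) = n * 2^(n-1).
For n = 20: 20 * 2^19 = 20 * 524288 = 10485760.

10485760


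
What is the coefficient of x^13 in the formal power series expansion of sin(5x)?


The Maclaurin series is sin(t) = sum_{k>=0} (-1)^k t^(2k+1) / (2k+1)!, so substituting t = 5x, only odd powers of x are nonzero, with coefficient of x^(2k+1) equal to (-1)^k 5^(2k+1) / (2k+1)!.
Write 13 = 2*6 + 1, giving the coefficient (-1)^6 * 5^13 / 13! = 1220703125/6227020800 = 48828125/249080832.

48828125/249080832


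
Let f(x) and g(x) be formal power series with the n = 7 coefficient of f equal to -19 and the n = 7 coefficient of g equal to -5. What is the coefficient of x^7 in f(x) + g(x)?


Addition of formal power series is termwise.
The coefficient of x^7 in f + g = -19 + -5
= -24

-24


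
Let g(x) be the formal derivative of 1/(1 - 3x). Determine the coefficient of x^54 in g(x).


Differentiate termwise: d/dx sum_{k>=0} 3^k x^k = sum_{k>=1} k 3^k x^(k-1) = sum_{j>=0} (j+1) 3^(j+1) x^j.
Equivalently, d/dx [1/(1 - 3x)] = 3/(1 - 3x)^2.
For j = 54: 55 * 3^55 = 55 * 174449211009120179071170507 = 9594706605501609848914377885.

9594706605501609848914377885


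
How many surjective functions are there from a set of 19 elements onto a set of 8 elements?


By inclusion-exclusion on which target elements are missed, the number of surjections from an n-set onto a k-set is
surj(n, k) = sum_{j=0}^{k} (-1)^j C(k, j) (k - j)^n.
Equivalently surj(n, k) = k! * S(n, k), where S(n, k) is the Stirling number of the second kind.
For n = 19, k = 8:
S(19, 8) = 1709751003480, so
surj = 8! * 1709751003480 = 40320 * 1709751003480 = 68937160460313600.

68937160460313600


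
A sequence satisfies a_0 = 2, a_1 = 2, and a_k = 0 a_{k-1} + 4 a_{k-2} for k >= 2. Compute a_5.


The characteristic equation is t^2 - 0 t - 4 = 0, with roots r_1 = 2 and r_2 = -2 (so c_1 = r_1 + r_2, c_2 = -r_1 r_2 as required).
One can use the closed form a_n = A r_1^n + B r_2^n, but direct iteration is more reliable:
a_0 = 2, a_1 = 2, a_2 = 8, a_3 = 8, a_4 = 32, a_5 = 32.
So a_5 = 32.

32


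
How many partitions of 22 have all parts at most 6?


Using the generating function (1-x)^(-1)(1-x^2)^(-1)...(1-x^6)^(-1),
the coefficient of x^22 counts these restricted partitions.
Result = 391

391


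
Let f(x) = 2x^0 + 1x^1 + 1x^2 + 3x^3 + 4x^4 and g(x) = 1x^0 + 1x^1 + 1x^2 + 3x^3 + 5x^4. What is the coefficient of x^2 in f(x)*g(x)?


Cauchy product at x^2:
2*1 + 1*1 + 1*1
= 4

4


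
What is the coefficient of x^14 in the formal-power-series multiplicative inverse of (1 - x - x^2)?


Let the inverse be f(x) = sum_{k>=0} a_k x^k. From f(x) * (1 - x - x^2) = 1 and matching coefficients:
 x^0: a_0 = 1.
 x^1: a_1 - a_0 = 0, so a_1 = 1.
 x^k (k >= 2): a_k - a_{k-1} - a_{k-2} = 0, i.e. a_k = a_{k-1} + a_{k-2}.
This is the Fibonacci-type recurrence shifted so that a_0 = a_1 = 1.
Iterating: a_0=1, a_1=1, a_2=2, a_3=3, a_4=5, a_5=8, a_6=13, a_7=21, a_8=34, a_9=55, ...
a_14 = 610.

610


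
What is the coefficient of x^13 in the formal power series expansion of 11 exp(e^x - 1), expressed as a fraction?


exp(e^x - 1) is the exponential generating function for the Bell numbers Bell_k: exp(e^x - 1) = sum_{k>=0} Bell_k x^k / k!.
So the coefficient of x^13 in 11 exp(e^x - 1) is 11 Bell_13 / 13!.
Computing: Bell_13 = 27644437 and 13! = 6227020800, giving
11 * 27644437/6227020800 = 27644437/566092800.

27644437/566092800


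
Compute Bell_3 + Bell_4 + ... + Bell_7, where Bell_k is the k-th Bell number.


Recall Bell_k counts set partitions of a k-set (with Bell_0 = 1 by convention).
Bell_3 through Bell_7: 5, 15, 52, 203, 877
Sum = 5 + 15 + 52 + 203 + 877 = 1152.

1152


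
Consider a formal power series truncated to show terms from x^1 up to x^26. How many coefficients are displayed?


From x^1 to x^26 inclusive, the count is 26 - 1 + 1 = 26.

26


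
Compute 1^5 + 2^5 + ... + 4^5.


This power sum has a closed form given by Faulhaber's formula
sum_{k=1}^{m} k^p = (1 / (p + 1)) * sum_{j=0}^{p} C(p + 1, j) B_j m^(p + 1 - j),
but for small m direct computation is fastest:
1 + 32 + 243 + 1024 = 1300.

1300


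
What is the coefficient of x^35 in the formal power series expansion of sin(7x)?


The Maclaurin series is sin(t) = sum_{k>=0} (-1)^k t^(2k+1) / (2k+1)!, so substituting t = 7x, only odd powers of x are nonzero, with coefficient of x^(2k+1) equal to (-1)^k 7^(2k+1) / (2k+1)!.
Write 35 = 2*17 + 1, giving the coefficient (-1)^17 * 7^35 / 35! = -378818692265664781682717625943/10333147966386144929666651337523200000000 = -22539340290692258087863249/614812159599342234168301977600000000.

-22539340290692258087863249/614812159599342234168301977600000000


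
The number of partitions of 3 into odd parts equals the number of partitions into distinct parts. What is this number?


Computing partitions of 3 into odd parts (1, 3, 5, ...):
Using the generating function prod_{k>=0} 1/(1-x^(2k+1)),
the count is 2

2


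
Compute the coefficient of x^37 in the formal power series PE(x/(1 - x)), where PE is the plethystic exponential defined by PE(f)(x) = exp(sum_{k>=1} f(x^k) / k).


For f(x) = x/(1 - x) we have
sum_{k>=1} f(x^k) / k = sum_{k>=1} (1/k) * x^k / (1 - x^k) = sum_{k, m >= 1} x^(k m) / k,
which after exponentiating simplifies to
PE(x/(1 - x)) = prod_{k>=1} 1 / (1 - x^k).
This is the generating function for the partition function p(n), so the coefficient of x^37 is p(37).
Computing p(37) by dynamic programming over parts 1, 2, ..., 37: p(37) = 21637.

21637


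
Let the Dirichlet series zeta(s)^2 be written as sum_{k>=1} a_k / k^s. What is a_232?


The Dirichlet convolution of the constant function 1 with itself gives (1 * 1)(k) = sum_{d | k} 1 = d(k), the number of positive divisors of k.
Since zeta(s) = sum_{k>=1} 1/k^s, we have zeta(s)^2 = sum_{k>=1} d(k)/k^s, so a_k = d(k).
For k = 232: the divisors are 1, 2, 4, 8, 29, 58, 116, 232.
Count = 8.

8


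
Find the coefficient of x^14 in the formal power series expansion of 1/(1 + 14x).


Write 1/(1 + c x) = 1/(1 - (-c) x) and apply the geometric-series identity
1/(1 - y) = sum_{k>=0} y^k to get 1/(1 + c x) = sum_{k>=0} (-c)^k x^k.
So the coefficient of x^k is (-c)^k = (-1)^k * c^k.
Here c = 14 and k = 14:
(-14)^14 = 1 * 11112006825558016 = 11112006825558016

11112006825558016


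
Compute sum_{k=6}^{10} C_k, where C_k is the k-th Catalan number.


C_6 through C_10: 132, 429, 1430, 4862, 16796
Sum = 132 + 429 + 1430 + 4862 + 16796
= 23649

23649


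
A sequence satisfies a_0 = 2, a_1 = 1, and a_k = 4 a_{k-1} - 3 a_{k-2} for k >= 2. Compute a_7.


The characteristic equation is t^2 - 4 t + 3 = 0, with roots r_1 = 3 and r_2 = 1 (so c_1 = r_1 + r_2, c_2 = -r_1 r_2 as required).
One can use the closed form a_n = A r_1^n + B r_2^n, but direct iteration is more reliable:
a_0 = 2, a_1 = 1, a_2 = -2, a_3 = -11, a_4 = -38, a_5 = -119, a_6 = -362, a_7 = -1091.
So a_7 = -1091.

-1091


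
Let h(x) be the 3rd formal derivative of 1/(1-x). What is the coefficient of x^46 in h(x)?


Differentiating 3 times: d^3/dx^3 [1/(1-x)] = 3!/(1-x)^4.
The expansion 1/(1-x)^4 = sum_{k>=0} C(k+3, 3) x^k, so the coefficient of x^n in 3!/(1-x)^4 is 3! * C(n+3, 3).
For n = 46: 6 * C(49, 3) = 6 * 18424 = 110544

110544


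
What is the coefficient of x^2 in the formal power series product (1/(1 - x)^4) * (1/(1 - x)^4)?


Combine the factors: (1/(1 - x)^4) * (1/(1 - x)^4) = 1/(1 - x)^8.
Then use 1/(1 - x)^r = sum_{k>=0} C(k + r - 1, r - 1) x^k with r = 8 and k = 2:
C(9, 7) = 36.

36


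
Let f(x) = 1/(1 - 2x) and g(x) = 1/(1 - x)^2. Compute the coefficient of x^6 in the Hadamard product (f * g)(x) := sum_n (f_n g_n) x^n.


f has coefficients f_k = 2^k. For g = 1/(1 - x)^2 the coefficient is g_k = C(k + 1, 1) = k + 1. The Hadamard coefficient is (f * g)_k = 2^k * (k + 1).
For k = 6: 2^6 * 7 = 64 * 7 = 448.

448


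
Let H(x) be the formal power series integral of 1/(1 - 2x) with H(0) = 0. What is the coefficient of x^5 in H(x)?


1/(1 - 2x) = sum_{k>=0} 2^k x^k. Integrating termwise with H(0) = 0:
H(x) = sum_{k>=0} 2^k x^(k+1) / (k+1) = sum_{m>=1} 2^(m-1) x^m / m.
For m = 5: 2^4/5 = 16/5 = 16/5.

16/5


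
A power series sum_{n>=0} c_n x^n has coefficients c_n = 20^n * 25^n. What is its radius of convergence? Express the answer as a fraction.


By the root test (Cauchy-Hadamard), the radius is R = 1 / limsup_n |c_n|^(1/n).
Here |c_n|^(1/n) = (20^n * 25^n)^(1/n) = 20 * 25 = 500 for all n.
So R = 1/500 = 1/500.

1/500


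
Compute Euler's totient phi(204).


phi(n) counts integers in [1, n] coprime to n. Using the multiplicative formula phi(n) = n * prod_{p | n} (1 - 1/p):
204 = 2^2 * 3 * 17, so
phi(204) = 204 * (1 - 1/2) * (1 - 1/3) * (1 - 1/17) = 64.

64


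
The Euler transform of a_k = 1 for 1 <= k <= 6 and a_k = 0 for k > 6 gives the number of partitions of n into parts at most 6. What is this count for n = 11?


Partitions of 11 into parts at most 6:
Using generating function (1-x)^(-1)(1-x^2)^(-1)...(1-x^6)^(-1),
the coefficient of x^11 = 44

44


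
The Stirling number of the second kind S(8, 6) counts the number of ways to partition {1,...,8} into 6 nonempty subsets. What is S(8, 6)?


Using the explicit formula S(n,k) = (1/k!) sum_{j=0}^{k} (-1)^(k-j) C(k,j) j^n:
S(8, 6) = 266
Equivalently, S(n,k) is n! times the coefficient of x^n in the EGF (e^x - 1)^k / k!.

266


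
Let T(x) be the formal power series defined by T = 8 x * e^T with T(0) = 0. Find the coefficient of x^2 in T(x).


Apply the Lagrange inversion formula: if T = 8 x * phi(T) with phi(t) = e^t, then
[x^n] T = 8^n * (1/n) [t^(n-1)] phi(t)^n = 8^n * (1/n) [t^(n-1)] e^(n t) = 8^n * (1/n) * n^(n-1) / (n-1)! = 8^n * n^(n-1) / n!.
When c = 1 this is the Cayley count of rooted labeled trees on n vertices, divided by n!.
For n = 2: 8^2 * 2^1 / 2! = 64 * 2/2 = 64.

64


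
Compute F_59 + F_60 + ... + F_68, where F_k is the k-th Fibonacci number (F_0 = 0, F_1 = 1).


Use the identity sum_{k=0}^{N} F_k = F_{N+2} - 1 (which follows from F_{k+2} - F_{k+1} = F_k). Then
sum_{k=59}^{68} F_k = (F_{70} - 1) - (F_{60} - 1) = F_{70} - F_{60}.
Computing: F_{70} = 190392490709135, F_{60} = 1548008755920, so
Sum = 190392490709135 - 1548008755920 = 188844481953215.

188844481953215


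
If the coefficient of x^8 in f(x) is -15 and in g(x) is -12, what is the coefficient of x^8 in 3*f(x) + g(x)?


Scalar multiplication scales coefficients: 3 * -15 = -45.
Then add the g coefficient: -45 + -12
= -57

-57


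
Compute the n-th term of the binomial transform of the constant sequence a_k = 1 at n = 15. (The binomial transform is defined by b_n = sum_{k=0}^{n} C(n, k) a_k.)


With a_k = 1 for all k, b_n = sum_{k=0}^{n} C(n, k) = 2^n by the binomial theorem.
For n = 15: 2^15 = 32768.

32768


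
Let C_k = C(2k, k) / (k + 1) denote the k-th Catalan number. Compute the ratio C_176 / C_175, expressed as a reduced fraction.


Using C_k = (2k)! / (k! (k+1)!), the ratio C_{k+1}/C_k simplifies to
C_{k+1}/C_k = [(2k+2)! / ((k+1)! (k+2)!)] * [k! (k+1)! / (2k)!]
 = (2k+2)(2k+1) / ((k+1)(k+2)) = 2(2k+1) / (k+2).
For k = 175: 2(2*175 + 1) / (175 + 2) = 702/177 = 234/59.

234/59


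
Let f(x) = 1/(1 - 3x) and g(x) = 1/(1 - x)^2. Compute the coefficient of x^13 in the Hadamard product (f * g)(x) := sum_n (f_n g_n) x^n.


f has coefficients f_k = 3^k. For g = 1/(1 - x)^2 the coefficient is g_k = C(k + 1, 1) = k + 1. The Hadamard coefficient is (f * g)_k = 3^k * (k + 1).
For k = 13: 3^13 * 14 = 1594323 * 14 = 22320522.

22320522


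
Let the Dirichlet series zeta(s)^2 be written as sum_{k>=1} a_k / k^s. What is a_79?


The Dirichlet convolution of the constant function 1 with itself gives (1 * 1)(k) = sum_{d | k} 1 = d(k), the number of positive divisors of k.
Since zeta(s) = sum_{k>=1} 1/k^s, we have zeta(s)^2 = sum_{k>=1} d(k)/k^s, so a_k = d(k).
For k = 79: the divisors are 1, 79.
Count = 2.

2


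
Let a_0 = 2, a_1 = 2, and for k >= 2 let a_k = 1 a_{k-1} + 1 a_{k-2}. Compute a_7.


Iterating the recurrence forward:
a_0 = 2
a_1 = 2
a_2 = 1*2 + 1*2 = 4
a_3 = 1*4 + 1*2 = 6
a_4 = 1*6 + 1*4 = 10
a_5 = 1*10 + 1*6 = 16
a_6 = 1*16 + 1*10 = 26
a_7 = 1*26 + 1*16 = 42
So a_7 = 42.

42


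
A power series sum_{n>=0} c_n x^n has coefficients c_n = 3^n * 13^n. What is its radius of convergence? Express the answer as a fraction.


By the root test (Cauchy-Hadamard), the radius is R = 1 / limsup_n |c_n|^(1/n).
Here |c_n|^(1/n) = (3^n * 13^n)^(1/n) = 3 * 13 = 39 for all n.
So R = 1/39 = 1/39.

1/39


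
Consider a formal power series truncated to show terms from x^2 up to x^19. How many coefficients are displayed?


From x^2 to x^19 inclusive, the count is 19 - 2 + 1 = 18.

18


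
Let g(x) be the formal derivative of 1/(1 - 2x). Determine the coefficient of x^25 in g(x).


Differentiate termwise: d/dx sum_{k>=0} 2^k x^k = sum_{k>=1} k 2^k x^(k-1) = sum_{j>=0} (j+1) 2^(j+1) x^j.
Equivalently, d/dx [1/(1 - 2x)] = 2/(1 - 2x)^2.
For j = 25: 26 * 2^26 = 26 * 67108864 = 1744830464.

1744830464


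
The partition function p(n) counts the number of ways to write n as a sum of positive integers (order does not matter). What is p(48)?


Using the generating function prod_{k>=1} 1/(1-x^k), we compute p(48).
By dynamic programming over parts 1 through 48:
p(48) = 147273

147273


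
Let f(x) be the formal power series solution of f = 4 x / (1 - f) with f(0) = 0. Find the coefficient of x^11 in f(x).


Apply Lagrange inversion: f = 4 x * phi(f) with phi(t) = 1/(1 - t), so
[x^n] f = 4^n * (1/n) [t^(n-1)] phi(t)^n = 4^n * (1/n) [t^(n-1)] (1 - t)^(-n) = 4^n * (1/n) C(2n - 2, n - 1) = 4^n * C_{n-1}.
For n = 11: C_10 = C(20, 10) / 11 = 184756/11 = 16796.
With the 4^11 = 4194304 factor, the coefficient is 4194304 * 16796 = 70447529984.

70447529984


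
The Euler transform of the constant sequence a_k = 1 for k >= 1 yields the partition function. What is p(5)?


The Euler transform converts the sequence a_k = 1 into the number of integer partitions.
Using the recurrence or dynamic programming:
p(5) = 7

7


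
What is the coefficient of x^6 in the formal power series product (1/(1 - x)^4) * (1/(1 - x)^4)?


Combine the factors: (1/(1 - x)^4) * (1/(1 - x)^4) = 1/(1 - x)^8.
Then use 1/(1 - x)^r = sum_{k>=0} C(k + r - 1, r - 1) x^k with r = 8 and k = 6:
C(13, 7) = 1716.

1716


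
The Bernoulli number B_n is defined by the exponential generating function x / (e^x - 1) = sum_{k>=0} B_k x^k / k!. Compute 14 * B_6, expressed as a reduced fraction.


Bernoulli numbers can also be computed recursively via B_0 = 1 and sum_{j=0}^{m} C(m+1, j) B_j = 0 for m >= 1. Odd-index Bernoulli numbers vanish for k >= 3.
Computing B_6 = 1/42, so 14 * B_6 = 14 * 1/42 = 1/3.

1/3


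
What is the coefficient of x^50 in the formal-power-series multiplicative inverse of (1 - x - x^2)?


Let the inverse be f(x) = sum_{k>=0} a_k x^k. From f(x) * (1 - x - x^2) = 1 and matching coefficients:
 x^0: a_0 = 1.
 x^1: a_1 - a_0 = 0, so a_1 = 1.
 x^k (k >= 2): a_k - a_{k-1} - a_{k-2} = 0, i.e. a_k = a_{k-1} + a_{k-2}.
This is the Fibonacci-type recurrence shifted so that a_0 = a_1 = 1.
Iterating: a_0=1, a_1=1, a_2=2, a_3=3, a_4=5, a_5=8, a_6=13, a_7=21, a_8=34, a_9=55, ...
a_50 = 20365011074.

20365011074


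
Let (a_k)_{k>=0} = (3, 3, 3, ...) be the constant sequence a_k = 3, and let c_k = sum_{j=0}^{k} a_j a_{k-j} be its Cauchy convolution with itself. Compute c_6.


Since a_j = 3 for all j >= 0, the convolution sum becomes
c_k = sum_{j=0}^{k} 3 * 3 = 9 * (k + 1).
Equivalently, the generating function of (a_k) is 3/(1 - x) and its square is 9/(1 - x)^2 = sum_{k>=0} 9(k + 1) x^k.
For k = 6: 9 * 7 = 63.

63


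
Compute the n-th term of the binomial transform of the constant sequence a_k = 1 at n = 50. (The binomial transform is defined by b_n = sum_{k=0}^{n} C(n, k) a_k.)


With a_k = 1 for all k, b_n = sum_{k=0}^{n} C(n, k) = 2^n by the binomial theorem.
For n = 50: 2^50 = 1125899906842624.

1125899906842624


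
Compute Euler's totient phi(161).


phi(n) counts integers in [1, n] coprime to n. Using the multiplicative formula phi(n) = n * prod_{p | n} (1 - 1/p):
161 = 7 * 23, so
phi(161) = 161 * (1 - 1/7) * (1 - 1/23) = 132.

132


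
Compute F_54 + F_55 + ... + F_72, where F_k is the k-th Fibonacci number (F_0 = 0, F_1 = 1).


Use the identity sum_{k=0}^{N} F_k = F_{N+2} - 1 (which follows from F_{k+2} - F_{k+1} = F_k). Then
sum_{k=54}^{72} F_k = (F_{74} - 1) - (F_{55} - 1) = F_{74} - F_{55}.
Computing: F_{74} = 1304969544928657, F_{55} = 139583862445, so
Sum = 1304969544928657 - 139583862445 = 1304829961066212.

1304829961066212


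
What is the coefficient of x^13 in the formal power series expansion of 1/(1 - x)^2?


The negative binomial / multiset identity is
1/(1 - x)^r = sum_{k>=0} C(k + r - 1, r - 1) x^k.
Here r = 2 and k = 13, so the coefficient is
C(13 + 1, 1) = C(14, 1)
= 14

14


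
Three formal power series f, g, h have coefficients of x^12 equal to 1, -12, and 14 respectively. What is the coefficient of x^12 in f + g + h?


Series addition is componentwise:
1 + -12 + 14
= 3

3


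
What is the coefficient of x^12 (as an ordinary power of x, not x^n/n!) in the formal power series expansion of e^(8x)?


The exponential series is e^y = sum_{k>=0} y^k / k!. Substituting y = 8x gives
e^(8x) = sum_{k>=0} 8^k x^k / k!.
So the coefficient of x^n is a^n/n! with a = 8, n = 12:
8^12 / 12! = 68719476736/479001600 = 67108864/467775

67108864/467775


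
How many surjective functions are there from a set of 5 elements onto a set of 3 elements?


By inclusion-exclusion on which target elements are missed, the number of surjections from an n-set onto a k-set is
surj(n, k) = sum_{j=0}^{k} (-1)^j C(k, j) (k - j)^n.
Equivalently surj(n, k) = k! * S(n, k), where S(n, k) is the Stirling number of the second kind.
For n = 5, k = 3:
S(5, 3) = 25, so
surj = 3! * 25 = 6 * 25 = 150.

150


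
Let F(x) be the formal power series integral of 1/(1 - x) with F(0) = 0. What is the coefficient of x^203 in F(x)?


1/(1 - x) = sum_{k>=0} x^k. Integrating termwise and using F(0) = 0 gives
F(x) = sum_{k>=0} x^(k+1) / (k+1) = sum_{m>=1} x^m / m = -ln(1 - x).
So the coefficient of x^203 is 1/203 = 1/203.

1/203


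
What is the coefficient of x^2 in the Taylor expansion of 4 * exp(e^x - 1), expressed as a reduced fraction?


exp(e^x - 1) = sum_{k>=0} Bell_k x^k / k!, where Bell_k is the k-th Bell number.
So the coefficient of x^2 is 4 * Bell_2 / 2!.
Computing: Bell_2 = 2 and 2! = 2, giving
4 * 2/2 = 4.

4


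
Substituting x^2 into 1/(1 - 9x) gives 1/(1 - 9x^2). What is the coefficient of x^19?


Since 1/(1 - 9x^2) only has even powers of x,
the coefficient of x^19 (odd) is 0.

0


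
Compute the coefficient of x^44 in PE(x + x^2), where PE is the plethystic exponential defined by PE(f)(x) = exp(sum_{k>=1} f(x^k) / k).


With f(x) = x + x^2, the exponent is sum_{k>=1} (x^k + x^(2k)) / k = -ln(1 - x) - ln(1 - x^2). Exponentiating:
PE(x + x^2) = 1 / ((1 - x)(1 - x^2)).
This is the generating function for partitions of n into parts of size 1 or 2. The number of 2's can be any j in 0..22, and the rest are 1's, so
[x^44] = floor(44/2) + 1 = 23.

23


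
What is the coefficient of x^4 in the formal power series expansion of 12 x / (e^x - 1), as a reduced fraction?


The exponential generating function for Bernoulli numbers is
x / (e^x - 1) = sum_{k>=0} B_k x^k / k!.
So the coefficient of x^4 in 12 x / (e^x - 1) is 12 B_4 / 4!.
Computing: B_4 = -1/30, 4! = 24, giving
12 * -1/30 / 24 = -1/60.

-1/60


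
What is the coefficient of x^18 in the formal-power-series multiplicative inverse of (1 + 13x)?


The inverse is 1/(1 + 13x). Apply the geometric identity 1/(1 - y) = sum_{k>=0} y^k with y = -13x:
1/(1 + 13x) = sum_{k>=0} (-13)^k x^k.
So the coefficient of x^18 is (-13)^18 = 112455406951957393129.

112455406951957393129


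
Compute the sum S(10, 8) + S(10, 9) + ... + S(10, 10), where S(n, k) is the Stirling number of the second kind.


By definition, S(n, k) counts partitions of an n-set into exactly k nonempty blocks.
Computing row n = 10 for k = 8..10:
S(10, k): 750, 45, 1
Sum = 796.

796


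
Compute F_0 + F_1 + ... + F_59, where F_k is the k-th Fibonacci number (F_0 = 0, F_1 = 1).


Use the identity sum_{k=0}^{N} F_k = F_{N+2} - 1 (which follows from F_{k+2} - F_{k+1} = F_k). Then
sum_{k=0}^{59} F_k = (F_{61} - 1) - (F_{1} - 1) = F_{61} - F_{1}.
Computing: F_{61} = 2504730781961, F_{1} = 1, so
Sum = 2504730781961 - 1 = 2504730781960.

2504730781960


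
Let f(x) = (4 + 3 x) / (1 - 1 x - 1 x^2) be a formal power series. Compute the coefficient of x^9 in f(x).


Write f(x) = sum_{k>=0} a_k x^k. Multiplying both sides by 1 - 1 x - 1 x^2 gives
(1 - 1 x - 1 x^2) sum_{k>=0} a_k x^k = 4 + 3 x.
Matching coefficients:
 x^0: a_0 = 4
 x^1: a_1 - 1 a_0 = 3  =>  a_1 = 1*4 + 3 = 7
 x^k (k >= 2): a_k = 1 a_{k-1} + 1 a_{k-2}.
Iterating: a_2 = 11, a_3 = 18, a_4 = 29, a_5 = 47, a_6 = 76, a_7 = 123, a_8 = 199, a_9 = 322.
So the coefficient of x^9 is 322.

322


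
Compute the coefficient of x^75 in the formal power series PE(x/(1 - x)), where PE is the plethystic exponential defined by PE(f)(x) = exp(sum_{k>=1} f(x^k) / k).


For f(x) = x/(1 - x) we have
sum_{k>=1} f(x^k) / k = sum_{k>=1} (1/k) * x^k / (1 - x^k) = sum_{k, m >= 1} x^(k m) / k,
which after exponentiating simplifies to
PE(x/(1 - x)) = prod_{k>=1} 1 / (1 - x^k).
This is the generating function for the partition function p(n), so the coefficient of x^75 is p(75).
Computing p(75) by dynamic programming over parts 1, 2, ..., 75: p(75) = 8118264.

8118264


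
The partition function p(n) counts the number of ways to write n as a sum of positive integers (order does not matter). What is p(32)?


Using the generating function prod_{k>=1} 1/(1-x^k), we compute p(32).
By dynamic programming over parts 1 through 32:
p(32) = 8349

8349


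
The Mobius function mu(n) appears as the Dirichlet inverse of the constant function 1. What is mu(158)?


158 = 2 * 79 (all distinct primes).
mu(158) = (-1)^2 = 1

1


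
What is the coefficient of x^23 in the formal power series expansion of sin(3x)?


The Maclaurin series is sin(t) = sum_{k>=0} (-1)^k t^(2k+1) / (2k+1)!, so substituting t = 3x, only odd powers of x are nonzero, with coefficient of x^(2k+1) equal to (-1)^k 3^(2k+1) / (2k+1)!.
Write 23 = 2*11 + 1, giving the coefficient (-1)^11 * 3^23 / 23! = -94143178827/25852016738884976640000 = -4782969/1313418520494080000.

-4782969/1313418520494080000


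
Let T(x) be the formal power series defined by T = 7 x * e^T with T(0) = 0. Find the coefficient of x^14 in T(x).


Apply the Lagrange inversion formula: if T = 7 x * phi(T) with phi(t) = e^t, then
[x^n] T = 7^n * (1/n) [t^(n-1)] phi(t)^n = 7^n * (1/n) [t^(n-1)] e^(n t) = 7^n * (1/n) * n^(n-1) / (n-1)! = 7^n * n^(n-1) / n!.
When c = 1 this is the Cayley count of rooted labeled trees on n vertices, divided by n!.
For n = 14: 7^14 * 14^13 / 14! = 678223072849 * 793714773254144/87178291200 = 5364274478655859603228/868725.

5364274478655859603228/868725


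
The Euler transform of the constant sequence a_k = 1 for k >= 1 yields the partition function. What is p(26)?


The Euler transform converts the sequence a_k = 1 into the number of integer partitions.
Using the recurrence or dynamic programming:
p(26) = 2436

2436


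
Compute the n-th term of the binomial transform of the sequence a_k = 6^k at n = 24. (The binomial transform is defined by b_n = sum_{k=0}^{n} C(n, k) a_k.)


With a_k = 6^k, b_n = sum_{k=0}^{n} C(n, k) 6^k = (1 + 6)^n by the binomial theorem.
For n = 24: (1 + 6)^24 = 7^24 = 191581231380566414401.

191581231380566414401


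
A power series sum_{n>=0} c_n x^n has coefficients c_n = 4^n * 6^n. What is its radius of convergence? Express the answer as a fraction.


By the root test (Cauchy-Hadamard), the radius is R = 1 / limsup_n |c_n|^(1/n).
Here |c_n|^(1/n) = (4^n * 6^n)^(1/n) = 4 * 6 = 24 for all n.
So R = 1/24 = 1/24.

1/24


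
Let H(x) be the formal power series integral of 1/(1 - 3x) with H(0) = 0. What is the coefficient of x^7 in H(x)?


1/(1 - 3x) = sum_{k>=0} 3^k x^k. Integrating termwise with H(0) = 0:
H(x) = sum_{k>=0} 3^k x^(k+1) / (k+1) = sum_{m>=1} 3^(m-1) x^m / m.
For m = 7: 3^6/7 = 729/7 = 729/7.

729/7


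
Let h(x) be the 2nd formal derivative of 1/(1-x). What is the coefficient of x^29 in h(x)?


Differentiating 2 times: d^2/dx^2 [1/(1-x)] = 2!/(1-x)^3.
The expansion 1/(1-x)^3 = sum_{k>=0} C(k+2, 2) x^k, so the coefficient of x^n in 2!/(1-x)^3 is 2! * C(n+2, 2).
For n = 29: 2 * C(31, 2) = 2 * 465 = 930

930


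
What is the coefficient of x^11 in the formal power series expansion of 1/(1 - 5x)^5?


The general identity 1/(1 - c x)^r = sum_{k>=0} c^k C(k + r - 1, r - 1) x^k follows by substituting y = c x into 1/(1 - y)^r = sum_{k>=0} C(k + r - 1, r - 1) y^k.
For c = 5, r = 5, k = 11:
5^11 * C(15, 4) = 48828125 * 1365 = 66650390625.

66650390625


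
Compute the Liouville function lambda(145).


The Liouville function is lambda(k) = (-1)^Omega(k), where Omega(k) counts the prime factors of k with multiplicity.
Factoring: 145 = 5 * 29, so Omega(145) = 2.
lambda(145) = (-1)^2 = 1.

1


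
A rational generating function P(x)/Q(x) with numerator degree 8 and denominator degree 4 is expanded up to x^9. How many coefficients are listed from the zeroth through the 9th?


Expanding up to x^9 gives the coefficients for x^0, x^1, ..., x^9.
That is 9 + 1 = 10 coefficients in total.

10


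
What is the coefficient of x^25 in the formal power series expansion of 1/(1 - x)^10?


The negative binomial / multiset identity is
1/(1 - x)^r = sum_{k>=0} C(k + r - 1, r - 1) x^k.
Here r = 10 and k = 25, so the coefficient is
C(25 + 9, 9) = C(34, 9)
= 52451256

52451256


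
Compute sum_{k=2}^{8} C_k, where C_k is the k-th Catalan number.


C_2 through C_8: 2, 5, 14, 42, 132, 429, 1430
Sum = 2 + 5 + 14 + 42 + 132 + 429 + 1430
= 2054

2054


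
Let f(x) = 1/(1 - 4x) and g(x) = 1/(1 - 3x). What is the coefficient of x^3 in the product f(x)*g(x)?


The coefficient of x^n in f*g is the Cauchy product: sum_{k=0}^{n} a^k * b^(n-k).
With a=4, b=3, n=3:
sum_{k=0}^{3} 4^k * 3^(3-k)
= 175

175


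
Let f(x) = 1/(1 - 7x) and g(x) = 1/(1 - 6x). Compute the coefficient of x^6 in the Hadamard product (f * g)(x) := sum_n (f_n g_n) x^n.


f has coefficients f_k = 7^k and g has coefficients g_k = 6^k, so the Hadamard product has coefficient (f*g)_k = 7^k * 6^k = 42^k.
For k = 6: 42^6 = 5489031744.

5489031744


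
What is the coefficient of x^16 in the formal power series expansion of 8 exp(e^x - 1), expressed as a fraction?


exp(e^x - 1) is the exponential generating function for the Bell numbers Bell_k: exp(e^x - 1) = sum_{k>=0} Bell_k x^k / k!.
So the coefficient of x^16 in 8 exp(e^x - 1) is 8 Bell_16 / 16!.
Computing: Bell_16 = 10480142147 and 16! = 20922789888000, giving
8 * 10480142147/20922789888000 = 10480142147/2615348736000.

10480142147/2615348736000


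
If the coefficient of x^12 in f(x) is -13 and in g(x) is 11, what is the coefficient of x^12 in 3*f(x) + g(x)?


Scalar multiplication scales coefficients: 3 * -13 = -39.
Then add the g coefficient: -39 + 11
= -28

-28


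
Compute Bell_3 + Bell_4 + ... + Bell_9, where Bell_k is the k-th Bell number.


Recall Bell_k counts set partitions of a k-set (with Bell_0 = 1 by convention).
Bell_3 through Bell_9: 5, 15, 52, 203, 877, 4140, 21147
Sum = 5 + 15 + 52 + 203 + 877 + 4140 + 21147 = 26439.

26439


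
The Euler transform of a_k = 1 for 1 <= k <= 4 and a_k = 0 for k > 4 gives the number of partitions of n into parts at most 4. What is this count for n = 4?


Partitions of 4 into parts at most 4:
Using generating function (1-x)^(-1)(1-x^2)^(-1)...(1-x^4)^(-1),
the coefficient of x^4 = 5

5


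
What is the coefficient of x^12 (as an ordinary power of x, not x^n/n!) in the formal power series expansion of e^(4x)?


The exponential series is e^y = sum_{k>=0} y^k / k!. Substituting y = 4x gives
e^(4x) = sum_{k>=0} 4^k x^k / k!.
So the coefficient of x^n is a^n/n! with a = 4, n = 12:
4^12 / 12! = 16777216/479001600 = 16384/467775

16384/467775


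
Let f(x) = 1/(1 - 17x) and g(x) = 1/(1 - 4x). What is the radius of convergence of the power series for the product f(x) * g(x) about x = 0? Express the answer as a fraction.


The radius of 1/(1 - 17x) is 1/17 (nearest singularity at x = 1/17), and the radius of 1/(1 - 4x) is 1/4.
The product f(x)*g(x) = 1/((1 - 17x)(1 - 4x)) has singularities at both 1/17 and 1/4, so its radius of convergence is the distance to the nearest one:
min(1/17, 1/4) = 1/17.

1/17


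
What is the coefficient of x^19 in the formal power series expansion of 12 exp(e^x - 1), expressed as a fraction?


exp(e^x - 1) is the exponential generating function for the Bell numbers Bell_k: exp(e^x - 1) = sum_{k>=0} Bell_k x^k / k!.
So the coefficient of x^19 in 12 exp(e^x - 1) is 12 Bell_19 / 19!.
Computing: Bell_19 = 5832742205057 and 19! = 121645100408832000, giving
12 * 5832742205057/121645100408832000 = 5832742205057/10137091700736000.

5832742205057/10137091700736000


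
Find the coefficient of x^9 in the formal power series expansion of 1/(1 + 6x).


Write 1/(1 + c x) = 1/(1 - (-c) x) and apply the geometric-series identity
1/(1 - y) = sum_{k>=0} y^k to get 1/(1 + c x) = sum_{k>=0} (-c)^k x^k.
So the coefficient of x^k is (-c)^k = (-1)^k * c^k.
Here c = 6 and k = 9:
(-6)^9 = -1 * 10077696 = -10077696

-10077696


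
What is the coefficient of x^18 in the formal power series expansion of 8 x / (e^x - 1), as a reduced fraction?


The exponential generating function for Bernoulli numbers is
x / (e^x - 1) = sum_{k>=0} B_k x^k / k!.
So the coefficient of x^18 in 8 x / (e^x - 1) is 8 B_18 / 18!.
Computing: B_18 = 43867/798, 18! = 6402373705728000, giving
8 * 43867/798 / 6402373705728000 = 43867/638636777146368000.

43867/638636777146368000


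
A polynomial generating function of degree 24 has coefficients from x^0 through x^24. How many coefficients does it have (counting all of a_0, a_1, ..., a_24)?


A polynomial of degree 24 takes the form a_0 + a_1 x + ... + a_24 x^24.
The number of coefficients is 24 + 1 = 25.

25


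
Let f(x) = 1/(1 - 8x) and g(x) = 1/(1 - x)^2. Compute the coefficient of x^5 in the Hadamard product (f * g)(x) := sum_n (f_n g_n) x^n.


f has coefficients f_k = 8^k. For g = 1/(1 - x)^2 the coefficient is g_k = C(k + 1, 1) = k + 1. The Hadamard coefficient is (f * g)_k = 8^k * (k + 1).
For k = 5: 8^5 * 6 = 32768 * 6 = 196608.

196608


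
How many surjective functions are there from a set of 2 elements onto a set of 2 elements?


By inclusion-exclusion on which target elements are missed, the number of surjections from an n-set onto a k-set is
surj(n, k) = sum_{j=0}^{k} (-1)^j C(k, j) (k - j)^n.
Equivalently surj(n, k) = k! * S(n, k), where S(n, k) is the Stirling number of the second kind.
For n = 2, k = 2:
S(2, 2) = 1, so
surj = 2! * 1 = 2 * 1 = 2.

2


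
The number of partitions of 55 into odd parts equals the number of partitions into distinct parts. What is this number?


Computing partitions of 55 into odd parts (1, 3, 5, ...):
Using the generating function prod_{k>=0} 1/(1-x^(2k+1)),
the count is 6378

6378


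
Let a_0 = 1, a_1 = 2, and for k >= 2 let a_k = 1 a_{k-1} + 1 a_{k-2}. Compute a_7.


Iterating the recurrence forward:
a_0 = 1
a_1 = 2
a_2 = 1*2 + 1*1 = 3
a_3 = 1*3 + 1*2 = 5
a_4 = 1*5 + 1*3 = 8
a_5 = 1*8 + 1*5 = 13
a_6 = 1*13 + 1*8 = 21
a_7 = 1*21 + 1*13 = 34
So a_7 = 34.

34


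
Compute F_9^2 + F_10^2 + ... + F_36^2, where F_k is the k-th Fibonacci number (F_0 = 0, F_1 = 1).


There is a standard identity sum_{k=0}^{N} F_k^2 = F_N * F_{N+1} (proved inductively from the telescoping relation F_k^2 = F_k F_{k+1} - F_{k-1} F_k). Then
sum_{k=9}^{36} F_k^2 = F_36 F_37 - F_8 F_9.
Computing: F_36 = 14930352, F_37 = 24157817, F_8 = 21, F_9 = 34.
Sum = 14930352 * 24157817 - 21 * 34 = 360684711360870.

360684711360870


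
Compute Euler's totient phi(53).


phi(n) counts integers in [1, n] coprime to n. Using the multiplicative formula phi(n) = n * prod_{p | n} (1 - 1/p):
53 = 53, so
phi(53) = 53 * (1 - 1/53) = 52.

52


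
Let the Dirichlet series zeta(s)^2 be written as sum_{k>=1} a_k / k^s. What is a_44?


The Dirichlet convolution of the constant function 1 with itself gives (1 * 1)(k) = sum_{d | k} 1 = d(k), the number of positive divisors of k.
Since zeta(s) = sum_{k>=1} 1/k^s, we have zeta(s)^2 = sum_{k>=1} d(k)/k^s, so a_k = d(k).
For k = 44: the divisors are 1, 2, 4, 11, 22, 44.
Count = 6.

6


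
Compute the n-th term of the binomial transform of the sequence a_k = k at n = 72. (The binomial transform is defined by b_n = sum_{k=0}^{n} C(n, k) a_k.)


With a_k = k, b_n = sum_{k=0}^{n} C(n, k) k. Using k * C(n, k) = n * C(n-1, k-1) gives b_n = n * sum_{k>=1} C(n-1, k-1) = n * 2^(n-1).
For n = 72: 72 * 2^71 = 72 * 2361183241434822606848 = 170005193383307227693056.

170005193383307227693056


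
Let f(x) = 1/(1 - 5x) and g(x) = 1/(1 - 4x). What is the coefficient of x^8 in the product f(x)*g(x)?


The coefficient of x^n in f*g is the Cauchy product: sum_{k=0}^{n} a^k * b^(n-k).
With a=5, b=4, n=8:
sum_{k=0}^{8} 5^k * 4^(8-k)
= 1690981

1690981


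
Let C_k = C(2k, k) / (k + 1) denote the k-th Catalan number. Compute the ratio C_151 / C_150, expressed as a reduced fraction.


Using C_k = (2k)! / (k! (k+1)!), the ratio C_{k+1}/C_k simplifies to
C_{k+1}/C_k = [(2k+2)! / ((k+1)! (k+2)!)] * [k! (k+1)! / (2k)!]
 = (2k+2)(2k+1) / ((k+1)(k+2)) = 2(2k+1) / (k+2).
For k = 150: 2(2*150 + 1) / (150 + 2) = 602/152 = 301/76.

301/76
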